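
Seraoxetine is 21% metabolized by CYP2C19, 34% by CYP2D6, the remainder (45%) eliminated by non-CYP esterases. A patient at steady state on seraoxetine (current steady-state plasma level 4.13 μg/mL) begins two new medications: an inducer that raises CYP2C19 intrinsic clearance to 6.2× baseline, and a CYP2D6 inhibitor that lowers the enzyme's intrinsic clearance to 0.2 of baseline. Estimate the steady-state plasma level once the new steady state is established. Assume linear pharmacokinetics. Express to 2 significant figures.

2.3 μg/mL

The CYP2C19 pathway (21% of clearance) is boosted to 6.2× activity: 0.21 × 6.2 = 1.302.
The CYP2D6 pathway (34% of clearance) falls to 0.2× activity: 0.34 × 0.2 = 0.068.
Non-CYP routes (45%) are unchanged.
New clearance relative to baseline: 1.302 + 0.068 + 0.45 = 1.82.
New steady-state plasma level = 4.13 / 1.82 = 2.3 μg/mL (concentration scales inversely with clearance).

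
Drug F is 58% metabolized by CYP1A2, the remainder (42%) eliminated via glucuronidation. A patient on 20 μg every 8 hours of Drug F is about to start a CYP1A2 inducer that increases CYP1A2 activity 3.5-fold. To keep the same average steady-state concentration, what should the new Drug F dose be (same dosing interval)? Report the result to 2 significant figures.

49 μg

The CYP1A2 pathway (58% of clearance) increases to 3.5× activity: 0.58 × 3.5 = 2.03.
Non-CYP routes (42%) are unchanged.
New clearance relative to baseline: 2.03 + 0.42 = 2.45.
To maintain the same steady-state level, dose must scale with clearance: new dose = 20 × 2.45 = 49 μg.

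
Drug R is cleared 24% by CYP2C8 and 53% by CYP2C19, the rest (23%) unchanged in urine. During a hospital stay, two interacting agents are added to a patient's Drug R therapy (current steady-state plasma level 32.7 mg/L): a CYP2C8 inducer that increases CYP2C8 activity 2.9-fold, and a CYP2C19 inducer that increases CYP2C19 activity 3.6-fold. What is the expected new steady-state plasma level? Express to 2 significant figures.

12 mg/L

The CYP2C8 pathway (24% of clearance) increases to 2.9× activity: 0.24 × 2.9 = 0.696.
The CYP2C19 pathway (53% of clearance) rises to 3.6× activity: 0.53 × 3.6 = 1.908.
The remaining 23% of clearance is unaffected.
CL_new/CL_old = 0.696 + 1.908 + 0.23 = 2.834.
Steady-state plasma level ∝ 1/CL: new value = 32.7 / 2.834 = 12 mg/L.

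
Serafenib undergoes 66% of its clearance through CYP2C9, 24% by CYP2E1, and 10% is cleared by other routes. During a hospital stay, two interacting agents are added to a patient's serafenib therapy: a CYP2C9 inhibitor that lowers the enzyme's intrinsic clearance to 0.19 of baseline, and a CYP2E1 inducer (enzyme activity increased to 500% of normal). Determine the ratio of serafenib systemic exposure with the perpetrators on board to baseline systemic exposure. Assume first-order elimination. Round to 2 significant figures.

0.70

CYP2C9: 0.66 × 0.19 = 0.1254
CYP2E1: 0.24 × 5 = 1.2
Other: 0.1 (unchanged)
New clearance relative to baseline: 0.1254 + 1.2 + 0.1 = 1.4254.
Systemic exposure ∝ 1/CL: fold-change = 1 / 1.4254 = 0.70.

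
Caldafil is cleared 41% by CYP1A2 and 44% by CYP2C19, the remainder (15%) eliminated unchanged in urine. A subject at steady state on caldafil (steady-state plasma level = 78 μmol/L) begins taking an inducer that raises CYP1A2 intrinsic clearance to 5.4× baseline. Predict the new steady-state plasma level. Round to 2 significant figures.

28 μmol/L

The CYP1A2 pathway (41% of clearance) increases to 5.4× activity: 0.41 × 5.4 = 2.214.
CYP2C19 (44%) and the residual 15% are unaffected.
Relative clearance = 2.214 + 0.44 + 0.15 = 2.804.
With dosing unchanged, steady-state plasma level scales as 1/CL: 78 / 2.804 = 28 μmol/L.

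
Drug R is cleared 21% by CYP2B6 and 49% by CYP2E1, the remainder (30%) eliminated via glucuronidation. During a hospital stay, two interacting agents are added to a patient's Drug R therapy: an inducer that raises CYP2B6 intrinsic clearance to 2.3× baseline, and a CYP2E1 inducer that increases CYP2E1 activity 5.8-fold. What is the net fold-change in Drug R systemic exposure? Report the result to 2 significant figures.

0.28

The CYP2B6 pathway (21% of clearance) is boosted to 2.3× activity: 0.21 × 2.3 = 0.483.
The CYP2E1 pathway (49% of clearance) increases to 5.8× activity: 0.49 × 5.8 = 2.842.
The remaining 30% of clearance is unaffected.
New clearance relative to baseline: 0.483 + 2.842 + 0.3 = 3.625.
Systemic exposure ∝ 1/CL: fold-change = 1 / 3.625 = 0.28.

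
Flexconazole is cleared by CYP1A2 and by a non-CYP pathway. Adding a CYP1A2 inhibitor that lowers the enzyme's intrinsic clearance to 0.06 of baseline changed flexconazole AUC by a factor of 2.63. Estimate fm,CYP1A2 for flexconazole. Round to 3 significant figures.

Call the CYP1A2 fraction fm. After the interaction, CL_new/CL_old = fm × 0.06 + (1 − fm).
AUC ratio = 1 / (new CL fraction), so new CL fraction = 1 / 2.63 = 0.3802.
fm × 0.06 + 1 − fm = 0.3802  ⇒  fm × (0.06 − 1) = −0.6198  ⇒  fm = 0.659.

0.659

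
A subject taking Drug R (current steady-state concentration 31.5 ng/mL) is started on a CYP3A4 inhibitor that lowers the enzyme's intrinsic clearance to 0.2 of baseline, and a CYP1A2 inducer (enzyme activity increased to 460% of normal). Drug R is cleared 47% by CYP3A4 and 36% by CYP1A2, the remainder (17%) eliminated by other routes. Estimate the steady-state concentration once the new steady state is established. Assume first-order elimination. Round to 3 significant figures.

16.4 ng/mL

CYP3A4: 0.47 × 0.2 = 0.094
CYP1A2: 0.36 × 4.6 = 1.656
Other: 0.17 (unchanged)
Relative clearance = 0.094 + 1.656 + 0.17 = 1.92.
New steady-state concentration = 31.5 / 1.92 = 16.4 ng/mL (concentration scales inversely with clearance).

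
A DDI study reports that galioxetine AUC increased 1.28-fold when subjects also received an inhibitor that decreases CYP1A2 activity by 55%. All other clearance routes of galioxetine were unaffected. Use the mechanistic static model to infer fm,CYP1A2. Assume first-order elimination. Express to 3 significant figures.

0.398

Let fm be the CYP1A2 fraction. New clearance relative to baseline = fm × 0.45 + (1 − fm).
AUC ratio = 1 / (new CL fraction), so new CL fraction = 1 / 1.28 = 0.7812.
fm × 0.45 + 1 − fm = 0.7812  ⇒  fm × (0.45 − 1) = −0.2188  ⇒  fm = 0.398.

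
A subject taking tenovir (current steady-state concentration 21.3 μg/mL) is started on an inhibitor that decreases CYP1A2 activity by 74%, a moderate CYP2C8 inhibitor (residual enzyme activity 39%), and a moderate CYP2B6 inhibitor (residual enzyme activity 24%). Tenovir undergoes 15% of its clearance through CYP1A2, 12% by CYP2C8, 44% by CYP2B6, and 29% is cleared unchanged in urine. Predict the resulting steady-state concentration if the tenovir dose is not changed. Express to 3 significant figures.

The CYP1A2 pathway (15% of clearance) falls to 0.26× activity: 0.15 × 0.26 = 0.039.
The CYP2C8 pathway (12% of clearance) drops to 0.39× activity: 0.12 × 0.39 = 0.0468.
The CYP2B6 pathway (44% of clearance) falls to 0.24× activity: 0.44 × 0.24 = 0.1056.
Non-CYP routes (29%) are unchanged.
Relative clearance = 0.039 + 0.0468 + 0.1056 + 0.29 = 0.4814.
Steady-state concentration ∝ 1/CL: new value = 21.3 / 0.4814 = 44.2 μg/mL.

44.2 μg/mL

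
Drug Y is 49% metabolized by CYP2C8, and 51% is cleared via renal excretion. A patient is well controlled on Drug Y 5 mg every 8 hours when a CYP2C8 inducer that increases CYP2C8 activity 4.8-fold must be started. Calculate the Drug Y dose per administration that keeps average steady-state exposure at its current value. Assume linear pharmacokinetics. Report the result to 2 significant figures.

14 mg

The CYP2C8 pathway (49% of clearance) is boosted to 4.8× activity: 0.49 × 4.8 = 2.352.
Non-CYP routes (51%) are unchanged.
Relative clearance = 2.352 + 0.51 = 2.862.
Exposure is unchanged when dose changes in proportion to clearance. New dose = 5 mg × 2.862 = 14 mg.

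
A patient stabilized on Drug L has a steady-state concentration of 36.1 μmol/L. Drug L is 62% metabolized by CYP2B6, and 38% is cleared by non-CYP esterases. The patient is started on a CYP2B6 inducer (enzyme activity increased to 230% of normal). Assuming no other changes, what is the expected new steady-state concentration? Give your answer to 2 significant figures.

20 μmol/L

The CYP2B6 pathway (62% of clearance) increases to 2.3× activity: 0.62 × 2.3 = 1.426.
The remaining 38% of clearance is unaffected.
Relative clearance = 1.426 + 0.38 = 1.806.
New steady-state concentration = baseline ÷ relative clearance = 36.1 / 1.806 = 20 μmol/L.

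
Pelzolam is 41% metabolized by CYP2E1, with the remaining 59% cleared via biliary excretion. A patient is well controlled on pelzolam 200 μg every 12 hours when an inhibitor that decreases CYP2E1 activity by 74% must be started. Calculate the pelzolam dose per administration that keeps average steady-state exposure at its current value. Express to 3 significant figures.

139 μg

The CYP2E1 pathway (41% of clearance) falls to 0.26× activity: 0.41 × 0.26 = 0.1066.
Non-CYP routes (59%) are unchanged.
CL_new/CL_old = 0.1066 + 0.59 = 0.6966.
To maintain the same steady-state level, dose must scale with clearance: new dose = 200 × 0.6966 = 139 μg.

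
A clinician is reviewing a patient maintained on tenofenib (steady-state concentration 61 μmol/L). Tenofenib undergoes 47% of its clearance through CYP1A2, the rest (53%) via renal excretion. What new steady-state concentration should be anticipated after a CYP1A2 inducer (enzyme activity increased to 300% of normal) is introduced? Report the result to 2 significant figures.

CYP1A2: 0.47 × 3 = 1.41
Other: 0.53 (unchanged)
Relative clearance = 1.41 + 0.53 = 1.94.
Steady-state concentration ∝ 1/CL, so new value = 61 / 1.94 = 31 μmol/L.

31 μmol/L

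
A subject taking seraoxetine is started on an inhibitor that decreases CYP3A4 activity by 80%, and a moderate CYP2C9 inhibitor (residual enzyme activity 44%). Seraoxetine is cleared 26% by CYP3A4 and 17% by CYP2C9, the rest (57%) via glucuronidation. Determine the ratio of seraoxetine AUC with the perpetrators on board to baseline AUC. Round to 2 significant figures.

1.4

The CYP3A4 pathway (26% of clearance) is reduced to 0.2× activity: 0.26 × 0.2 = 0.052.
The CYP2C9 pathway (17% of clearance) is reduced to 0.44× activity: 0.17 × 0.44 = 0.0748.
The remaining 57% of clearance is unaffected.
CL_new/CL_old = 0.052 + 0.0748 + 0.57 = 0.6968.
Net AUC ratio = 1 / 0.6968 = 1.4.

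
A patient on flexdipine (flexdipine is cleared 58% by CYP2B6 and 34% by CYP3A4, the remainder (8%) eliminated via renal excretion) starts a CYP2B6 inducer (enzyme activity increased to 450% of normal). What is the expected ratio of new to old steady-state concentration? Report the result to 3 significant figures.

0.330

CYP2B6: 0.58 × 4.5 = 2.61
CYP3A4: 0.34 (unchanged)
Other: 0.08 (unchanged)
New clearance relative to baseline: 2.61 + 0.34 + 0.08 = 3.03.
Steady-state concentration is inversely proportional to clearance, so the fold-change is 1 / 3.03 = 0.330.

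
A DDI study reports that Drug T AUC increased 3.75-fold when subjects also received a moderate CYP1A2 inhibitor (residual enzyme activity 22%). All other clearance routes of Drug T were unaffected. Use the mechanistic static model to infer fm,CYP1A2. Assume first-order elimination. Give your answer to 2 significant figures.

0.94

Write x for the fraction cleared via CYP1A2. The observed AUC change means clearance fell to 1/3.75 = 0.2667 of baseline.
Only the CYP1A2 route changed, so 0.2667 = x·0.22 + (1 − x), giving x = 0.94.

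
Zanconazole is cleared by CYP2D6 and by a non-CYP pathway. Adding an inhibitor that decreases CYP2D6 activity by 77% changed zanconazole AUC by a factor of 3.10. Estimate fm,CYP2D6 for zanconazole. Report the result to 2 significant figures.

Call the CYP2D6 fraction fm. After the interaction, CL_new/CL_old = fm × 0.23 + (1 − fm).
AUC ratio = 1 / (new CL fraction), so new CL fraction = 1 / 3.10 = 0.3226.
fm × 0.23 + 1 − fm = 0.3226  ⇒  fm × (0.23 − 1) = −0.6774  ⇒  fm = 0.88.

0.88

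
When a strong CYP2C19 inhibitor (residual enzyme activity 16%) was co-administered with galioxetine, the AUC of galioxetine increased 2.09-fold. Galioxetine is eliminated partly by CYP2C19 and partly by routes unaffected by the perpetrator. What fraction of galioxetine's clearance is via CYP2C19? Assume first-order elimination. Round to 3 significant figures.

0.621

Write x for the fraction cleared via CYP2C19. The observed AUC change means clearance fell to 1/2.09 = 0.4785 of baseline.
Setting x·0.16 + (1 − x) = 0.4785 and solving: x = (0.4785 − 1)/(0.16 − 1) = 0.621.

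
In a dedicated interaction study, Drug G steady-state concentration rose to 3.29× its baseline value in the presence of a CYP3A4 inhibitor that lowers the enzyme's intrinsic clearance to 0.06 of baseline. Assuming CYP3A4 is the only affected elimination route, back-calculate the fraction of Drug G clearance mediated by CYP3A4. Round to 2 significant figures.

0.74

CL'/CL = 1 / 3.29 = 0.304
0.06·fm + (1 − fm) = 0.304
fm = (0.304 − 1) / (0.06 − 1) = 0.74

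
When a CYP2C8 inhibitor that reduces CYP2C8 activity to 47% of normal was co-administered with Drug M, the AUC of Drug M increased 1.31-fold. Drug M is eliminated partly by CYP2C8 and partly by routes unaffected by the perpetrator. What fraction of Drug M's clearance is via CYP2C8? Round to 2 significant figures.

0.45

Let fm be the CYP2C8 fraction. New clearance relative to baseline = fm × 0.47 + (1 − fm).
AUC ratio = 1 / (new CL fraction), so new CL fraction = 1 / 1.31 = 0.7634.
fm × 0.47 + 1 − fm = 0.7634  ⇒  fm × (0.47 − 1) = −0.2366  ⇒  fm = 0.45.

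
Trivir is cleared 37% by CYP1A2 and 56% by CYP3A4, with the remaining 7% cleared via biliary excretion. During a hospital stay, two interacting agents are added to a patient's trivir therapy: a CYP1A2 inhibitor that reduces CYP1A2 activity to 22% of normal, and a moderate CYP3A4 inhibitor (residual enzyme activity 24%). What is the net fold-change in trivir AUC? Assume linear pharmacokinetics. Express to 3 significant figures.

CYP1A2: 0.37 × 0.22 = 0.0814
CYP3A4: 0.56 × 0.24 = 0.1344
Other: 0.07 (unchanged)
CL_new/CL_old = 0.0814 + 0.1344 + 0.07 = 0.2858.
AUC ∝ 1/CL: fold-change = 1 / 0.2858 = 3.50.

3.50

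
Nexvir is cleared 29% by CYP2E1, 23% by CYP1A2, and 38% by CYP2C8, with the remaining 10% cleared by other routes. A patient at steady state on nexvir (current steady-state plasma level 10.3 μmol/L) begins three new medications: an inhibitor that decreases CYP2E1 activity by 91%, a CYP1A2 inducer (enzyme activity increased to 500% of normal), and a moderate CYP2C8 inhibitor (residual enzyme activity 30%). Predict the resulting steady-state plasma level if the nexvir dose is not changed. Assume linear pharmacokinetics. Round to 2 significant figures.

The CYP2E1 pathway (29% of clearance) falls to 0.09× activity: 0.29 × 0.09 = 0.0261.
The CYP1A2 pathway (23% of clearance) increases to 5× activity: 0.23 × 5 = 1.15.
The CYP2C8 pathway (38% of clearance) falls to 0.3× activity: 0.38 × 0.3 = 0.114.
Non-CYP routes (10%) are unchanged.
CL_new/CL_old = 0.0261 + 1.15 + 0.114 + 0.1 = 1.3901.
Steady-state plasma level ∝ 1/CL: new value = 10.3 / 1.3901 = 7.4 μmol/L.

7.4 μmol/L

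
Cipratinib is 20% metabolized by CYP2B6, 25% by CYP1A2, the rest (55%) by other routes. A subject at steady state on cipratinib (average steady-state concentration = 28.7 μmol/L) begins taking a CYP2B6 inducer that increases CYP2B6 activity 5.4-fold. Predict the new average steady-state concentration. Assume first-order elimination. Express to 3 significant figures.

The CYP2B6 pathway (20% of clearance) rises to 5.4× activity: 0.2 × 5.4 = 1.08.
CYP1A2 (25%) and the residual 55% are unaffected.
CL_new/CL_old = 1.08 + 0.25 + 0.55 = 1.88.
With dosing unchanged, average steady-state concentration scales as 1/CL: 28.7 / 1.88 = 15.3 μmol/L.

15.3 μmol/L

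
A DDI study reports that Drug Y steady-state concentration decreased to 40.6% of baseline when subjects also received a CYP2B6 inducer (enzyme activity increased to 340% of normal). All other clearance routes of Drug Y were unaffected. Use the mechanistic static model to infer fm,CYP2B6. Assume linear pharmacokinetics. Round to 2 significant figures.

Call the CYP2B6 fraction fm. After the interaction, CL_new/CL_old = fm × 3.4 + (1 − fm).
Steady-state concentration ratio = 1 / (new CL fraction), so new CL fraction = 1 / 0.406 = 2.463.
fm × 3.4 + 1 − fm = 2.463  ⇒  fm × (3.4 − 1) = 1.463  ⇒  fm = 0.61.

0.61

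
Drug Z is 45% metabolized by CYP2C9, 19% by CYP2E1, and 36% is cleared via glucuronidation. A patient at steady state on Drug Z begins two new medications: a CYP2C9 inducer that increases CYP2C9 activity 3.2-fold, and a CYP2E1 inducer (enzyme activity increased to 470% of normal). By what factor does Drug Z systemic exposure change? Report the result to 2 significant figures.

The CYP2C9 pathway (45% of clearance) is boosted to 3.2× activity: 0.45 × 3.2 = 1.44.
The CYP2E1 pathway (19% of clearance) is boosted to 4.7× activity: 0.19 × 4.7 = 0.893.
The remaining 36% of clearance is unaffected.
CL_new/CL_old = 1.44 + 0.893 + 0.36 = 2.693.
Because systemic exposure varies inversely with clearance, the combined effect is 1 / 2.693 = 0.37.

0.37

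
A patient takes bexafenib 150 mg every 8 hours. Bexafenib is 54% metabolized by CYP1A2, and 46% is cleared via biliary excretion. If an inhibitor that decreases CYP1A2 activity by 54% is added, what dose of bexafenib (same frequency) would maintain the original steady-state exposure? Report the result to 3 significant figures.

The CYP1A2 pathway (54% of clearance) drops to 0.46× activity: 0.54 × 0.46 = 0.2484.
Non-CYP routes (46%) are unchanged.
Relative clearance = 0.2484 + 0.46 = 0.7084.
Exposure is unchanged when dose changes in proportion to clearance. New dose = 150 mg × 0.7084 = 106 mg.

106 mg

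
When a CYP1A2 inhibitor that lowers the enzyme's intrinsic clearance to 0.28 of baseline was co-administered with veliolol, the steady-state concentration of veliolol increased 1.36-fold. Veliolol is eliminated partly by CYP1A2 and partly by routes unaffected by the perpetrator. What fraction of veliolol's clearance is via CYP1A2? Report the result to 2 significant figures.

0.37

CL'/CL = 1 / 1.36 = 0.7353
0.28·fm + (1 − fm) = 0.7353
fm = (0.7353 − 1) / (0.28 − 1) = 0.37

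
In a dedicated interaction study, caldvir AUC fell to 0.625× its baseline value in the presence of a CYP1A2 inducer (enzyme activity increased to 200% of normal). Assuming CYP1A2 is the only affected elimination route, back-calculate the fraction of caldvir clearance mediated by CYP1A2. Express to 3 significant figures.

0.600

Write x for the fraction cleared via CYP1A2. The observed AUC change means clearance rose to 1/0.625 = 1.6 of baseline.
Setting x·2 + (1 − x) = 1.6 and solving: x = (1.6 − 1)/(2 − 1) = 0.600.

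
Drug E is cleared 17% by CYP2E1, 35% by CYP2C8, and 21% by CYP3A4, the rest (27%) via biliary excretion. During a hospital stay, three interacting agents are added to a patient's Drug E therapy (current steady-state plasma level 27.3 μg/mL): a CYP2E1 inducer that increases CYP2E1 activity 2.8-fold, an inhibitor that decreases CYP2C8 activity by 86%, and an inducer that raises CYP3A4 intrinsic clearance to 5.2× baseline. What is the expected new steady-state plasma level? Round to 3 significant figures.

CYP2E1: 0.17 × 2.8 = 0.476
CYP2C8: 0.35 × 0.14 = 0.049
CYP3A4: 0.21 × 5.2 = 1.092
Other: 0.27 (unchanged)
Relative clearance = 0.476 + 0.049 + 1.092 + 0.27 = 1.887.
Steady-state plasma level ∝ 1/CL: new value = 27.3 / 1.887 = 14.5 μg/mL.

14.5 μg/mL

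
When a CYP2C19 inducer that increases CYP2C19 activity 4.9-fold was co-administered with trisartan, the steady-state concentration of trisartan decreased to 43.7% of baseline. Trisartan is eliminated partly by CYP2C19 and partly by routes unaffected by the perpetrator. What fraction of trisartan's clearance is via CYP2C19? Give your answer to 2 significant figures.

0.33

Let fm be the CYP2C19 fraction. New clearance relative to baseline = fm × 4.9 + (1 − fm).
Steady-state concentration ratio = 1 / (new CL fraction), so new CL fraction = 1 / 0.437 = 2.288.
fm × 4.9 + 1 − fm = 2.288  ⇒  fm × (4.9 − 1) = 1.288  ⇒  fm = 0.33.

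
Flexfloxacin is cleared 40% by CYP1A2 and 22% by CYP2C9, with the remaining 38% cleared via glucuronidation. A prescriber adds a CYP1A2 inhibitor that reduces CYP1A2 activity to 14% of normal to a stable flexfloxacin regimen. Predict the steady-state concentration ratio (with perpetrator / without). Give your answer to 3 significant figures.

1.52

The CYP1A2 pathway (40% of clearance) is reduced to 0.14× activity: 0.4 × 0.14 = 0.056.
CYP2C9 (22%) and the residual 38% are unaffected.
New clearance relative to baseline: 0.056 + 0.22 + 0.38 = 0.656.
Steady-state concentration is inversely proportional to clearance, so the fold-change is 1 / 0.656 = 1.52.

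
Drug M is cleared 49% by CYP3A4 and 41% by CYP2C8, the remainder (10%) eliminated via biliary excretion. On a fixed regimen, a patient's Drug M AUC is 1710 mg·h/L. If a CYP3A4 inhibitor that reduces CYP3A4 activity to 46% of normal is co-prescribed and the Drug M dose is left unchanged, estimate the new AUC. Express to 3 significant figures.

The CYP3A4 pathway (49% of clearance) is reduced to 0.46× activity: 0.49 × 0.46 = 0.2254.
CYP2C8 (41%) and the residual 10% are unaffected.
CL_new/CL_old = 0.2254 + 0.41 + 0.1 = 0.7354.
With dosing unchanged, AUC scales as 1/CL: 1710 / 0.7354 = 2.33 × 10³ mg·h/L.

2.33 × 10³ mg·h/L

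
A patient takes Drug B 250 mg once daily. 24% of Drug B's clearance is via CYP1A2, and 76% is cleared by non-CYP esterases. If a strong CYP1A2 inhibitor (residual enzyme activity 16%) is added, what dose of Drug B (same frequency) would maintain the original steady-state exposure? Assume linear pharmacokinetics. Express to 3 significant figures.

The CYP1A2 pathway (24% of clearance) drops to 0.16× activity: 0.24 × 0.16 = 0.0384.
The remaining 76% of clearance is unaffected.
New clearance relative to baseline: 0.0384 + 0.76 = 0.7984.
To maintain the same steady-state level, dose must scale with clearance: new dose = 250 × 0.7984 = 200 mg.

200 mg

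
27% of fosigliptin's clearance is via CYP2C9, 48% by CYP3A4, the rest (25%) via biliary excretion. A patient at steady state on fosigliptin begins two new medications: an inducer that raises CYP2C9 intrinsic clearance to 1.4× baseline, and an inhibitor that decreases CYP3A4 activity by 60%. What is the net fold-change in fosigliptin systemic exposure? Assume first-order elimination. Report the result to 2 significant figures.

1.2

CYP2C9: 0.27 × 1.4 = 0.378
CYP3A4: 0.48 × 0.4 = 0.192
Other: 0.25 (unchanged)
Relative clearance = 0.378 + 0.192 + 0.25 = 0.82.
Systemic exposure ∝ 1/CL: fold-change = 1 / 0.82 = 1.2.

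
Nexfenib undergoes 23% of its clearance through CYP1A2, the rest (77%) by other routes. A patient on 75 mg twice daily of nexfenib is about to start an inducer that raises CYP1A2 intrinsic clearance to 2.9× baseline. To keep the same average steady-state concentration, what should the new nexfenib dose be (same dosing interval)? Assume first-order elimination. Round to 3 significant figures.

The CYP1A2 pathway (23% of clearance) increases to 2.9× activity: 0.23 × 2.9 = 0.667.
The remaining 77% of clearance is unaffected.
CL_new/CL_old = 0.667 + 0.77 = 1.437.
Exposure is unchanged when dose changes in proportion to clearance. New dose = 75 mg × 1.437 = 108 mg.

108 mg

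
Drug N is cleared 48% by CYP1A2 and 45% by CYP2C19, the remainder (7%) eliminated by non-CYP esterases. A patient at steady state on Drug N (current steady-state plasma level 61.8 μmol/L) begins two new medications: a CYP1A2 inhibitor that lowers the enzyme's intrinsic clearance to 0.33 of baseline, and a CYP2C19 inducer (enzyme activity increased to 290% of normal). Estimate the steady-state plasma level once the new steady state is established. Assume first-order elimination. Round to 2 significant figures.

40 μmol/L

The CYP1A2 pathway (48% of clearance) drops to 0.33× activity: 0.48 × 0.33 = 0.1584.
The CYP2C19 pathway (45% of clearance) rises to 2.9× activity: 0.45 × 2.9 = 1.305.
The remaining 7% of clearance is unaffected.
CL_new/CL_old = 0.1584 + 1.305 + 0.07 = 1.5334.
Steady-state plasma level ∝ 1/CL: new value = 61.8 / 1.5334 = 40 μmol/L.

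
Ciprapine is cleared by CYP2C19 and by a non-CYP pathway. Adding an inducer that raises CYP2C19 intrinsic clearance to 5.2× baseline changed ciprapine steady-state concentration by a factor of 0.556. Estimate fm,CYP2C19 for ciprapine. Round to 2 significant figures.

0.19

CL'/CL = 1 / 0.556 = 1.799
5.2·fm + (1 − fm) = 1.799
fm = (1.799 − 1) / (5.2 − 1) = 0.19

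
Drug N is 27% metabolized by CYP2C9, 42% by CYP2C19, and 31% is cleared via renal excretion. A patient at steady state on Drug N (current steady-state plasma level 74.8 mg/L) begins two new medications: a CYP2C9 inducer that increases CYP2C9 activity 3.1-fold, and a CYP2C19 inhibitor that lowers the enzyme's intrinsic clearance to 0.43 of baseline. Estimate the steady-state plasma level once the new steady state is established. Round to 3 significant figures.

56.3 mg/L

The CYP2C9 pathway (27% of clearance) rises to 3.1× activity: 0.27 × 3.1 = 0.837.
The CYP2C19 pathway (42% of clearance) is reduced to 0.43× activity: 0.42 × 0.43 = 0.1806.
The remaining 31% of clearance is unaffected.
CL_new/CL_old = 0.837 + 0.1806 + 0.31 = 1.3276.
Steady-state plasma level ∝ 1/CL: new value = 74.8 / 1.3276 = 56.3 mg/L.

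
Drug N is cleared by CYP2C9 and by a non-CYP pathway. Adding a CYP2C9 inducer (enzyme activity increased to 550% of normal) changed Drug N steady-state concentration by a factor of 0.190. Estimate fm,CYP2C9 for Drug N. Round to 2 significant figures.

0.95

Write x for the fraction cleared via CYP2C9. The observed steady-state concentration change means clearance rose to 1/0.190 = 5.263 of baseline.
Only the CYP2C9 route changed, so 5.263 = x·5.5 + (1 − x), giving x = 0.95.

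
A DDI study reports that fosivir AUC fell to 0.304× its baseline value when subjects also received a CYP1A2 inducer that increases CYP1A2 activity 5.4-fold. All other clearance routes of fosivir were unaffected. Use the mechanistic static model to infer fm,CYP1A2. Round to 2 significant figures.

0.52

CL'/CL = 1 / 0.304 = 3.289
5.4·fm + (1 − fm) = 3.289
fm = (3.289 − 1) / (5.4 − 1) = 0.52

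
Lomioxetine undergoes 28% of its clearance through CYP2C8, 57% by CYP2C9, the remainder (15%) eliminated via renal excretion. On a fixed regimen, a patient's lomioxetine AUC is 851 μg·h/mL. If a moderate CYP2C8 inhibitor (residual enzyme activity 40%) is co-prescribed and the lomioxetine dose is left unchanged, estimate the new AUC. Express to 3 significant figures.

1.02 × 10³ μg·h/mL

The CYP2C8 pathway (28% of clearance) is reduced to 0.4× activity: 0.28 × 0.4 = 0.112.
CYP2C9 (57%) and the residual 15% are unaffected.
Relative clearance = 0.112 + 0.57 + 0.15 = 0.832.
New AUC = baseline ÷ relative clearance = 851 / 0.832 = 1.02 × 10³ μg·h/mL.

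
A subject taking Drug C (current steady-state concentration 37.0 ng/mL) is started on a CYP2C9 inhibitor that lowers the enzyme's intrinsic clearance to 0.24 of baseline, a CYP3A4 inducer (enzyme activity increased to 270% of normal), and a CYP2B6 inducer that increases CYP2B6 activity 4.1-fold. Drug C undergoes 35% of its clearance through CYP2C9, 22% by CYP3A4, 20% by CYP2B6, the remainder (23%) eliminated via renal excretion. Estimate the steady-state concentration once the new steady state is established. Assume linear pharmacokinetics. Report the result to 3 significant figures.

21.4 ng/mL

The CYP2C9 pathway (35% of clearance) is reduced to 0.24× activity: 0.35 × 0.24 = 0.084.
The CYP3A4 pathway (22% of clearance) rises to 2.7× activity: 0.22 × 2.7 = 0.594.
The CYP2B6 pathway (20% of clearance) increases to 4.1× activity: 0.2 × 4.1 = 0.82.
The remaining 23% of clearance is unaffected.
CL_new/CL_old = 0.084 + 0.594 + 0.82 + 0.23 = 1.728.
Dividing the baseline by the relative clearance: 37.0 / 1.728 = 21.4 ng/mL.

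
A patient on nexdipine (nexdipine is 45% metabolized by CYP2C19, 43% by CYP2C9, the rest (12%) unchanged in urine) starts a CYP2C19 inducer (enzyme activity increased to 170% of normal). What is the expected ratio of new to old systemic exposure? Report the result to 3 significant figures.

The CYP2C19 pathway (45% of clearance) increases to 1.7× activity: 0.45 × 1.7 = 0.765.
CYP2C9 (43%) and the residual 12% are unaffected.
CL_new/CL_old = 0.765 + 0.43 + 0.12 = 1.315.
Systemic exposure is inversely proportional to clearance, so the fold-change is 1 / 1.315 = 0.760.

0.760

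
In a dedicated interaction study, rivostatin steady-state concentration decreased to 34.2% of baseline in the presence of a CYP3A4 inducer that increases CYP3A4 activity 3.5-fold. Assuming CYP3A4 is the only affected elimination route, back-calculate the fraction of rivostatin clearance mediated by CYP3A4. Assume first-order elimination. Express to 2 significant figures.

Let x = fm,CYP3A4. Because steady-state concentration ∝ 1/CL, relative clearance rose to 1/0.342 = 2.924.
Setting x·3.5 + (1 − x) = 2.924 and solving: x = (2.924 − 1)/(3.5 − 1) = 0.77.

0.77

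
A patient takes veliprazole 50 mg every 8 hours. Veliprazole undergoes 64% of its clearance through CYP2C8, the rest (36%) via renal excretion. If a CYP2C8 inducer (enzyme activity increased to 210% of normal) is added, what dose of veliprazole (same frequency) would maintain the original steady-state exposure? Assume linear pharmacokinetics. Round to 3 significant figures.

85.2 mg

The CYP2C8 pathway (64% of clearance) is boosted to 2.1× activity: 0.64 × 2.1 = 1.344.
The remaining 36% of clearance is unaffected.
New clearance relative to baseline: 1.344 + 0.36 = 1.704.
Exposure is unchanged when dose changes in proportion to clearance. New dose = 50 mg × 1.704 = 85.2 mg.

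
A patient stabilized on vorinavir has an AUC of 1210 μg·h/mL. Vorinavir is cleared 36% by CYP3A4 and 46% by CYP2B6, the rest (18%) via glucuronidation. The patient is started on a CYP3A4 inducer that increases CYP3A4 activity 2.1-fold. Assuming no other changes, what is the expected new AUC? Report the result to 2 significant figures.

8.7 × 10² μg·h/mL

The CYP3A4 pathway (36% of clearance) is boosted to 2.1× activity: 0.36 × 2.1 = 0.756.
CYP2B6 (46%) and the residual 18% are unaffected.
Relative clearance = 0.756 + 0.46 + 0.18 = 1.396.
AUC ∝ 1/CL, so new value = 1210 / 1.396 = 8.7 × 10² μg·h/mL.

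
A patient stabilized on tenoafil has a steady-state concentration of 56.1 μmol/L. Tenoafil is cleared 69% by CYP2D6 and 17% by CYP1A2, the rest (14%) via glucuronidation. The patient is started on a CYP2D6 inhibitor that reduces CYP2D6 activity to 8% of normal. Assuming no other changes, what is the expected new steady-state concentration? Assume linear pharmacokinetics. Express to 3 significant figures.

154 μmol/L

CYP2D6: 0.69 × 0.08 = 0.0552
CYP1A2: 0.17 (unchanged)
Other: 0.14 (unchanged)
Relative clearance = 0.0552 + 0.17 + 0.14 = 0.3652.
With dosing unchanged, steady-state concentration scales as 1/CL: 56.1 / 0.3652 = 154 μmol/L.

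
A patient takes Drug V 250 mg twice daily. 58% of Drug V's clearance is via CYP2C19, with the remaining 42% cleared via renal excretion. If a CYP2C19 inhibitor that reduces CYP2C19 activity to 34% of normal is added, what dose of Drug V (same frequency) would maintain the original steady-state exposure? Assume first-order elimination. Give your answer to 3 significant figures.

CYP2C19: 0.58 × 0.34 = 0.1972
Other: 0.42 (unchanged)
New clearance relative to baseline: 0.1972 + 0.42 = 0.6172.
Css,avg = (dose rate)/CL, so holding Css fixed requires dose ∝ CL: 250 × 0.6172 = 154 mg.

154 mg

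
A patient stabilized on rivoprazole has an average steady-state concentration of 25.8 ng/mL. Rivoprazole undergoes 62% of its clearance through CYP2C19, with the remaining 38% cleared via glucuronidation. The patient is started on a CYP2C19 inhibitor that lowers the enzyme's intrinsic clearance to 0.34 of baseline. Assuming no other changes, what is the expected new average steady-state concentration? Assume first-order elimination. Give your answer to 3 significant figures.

43.7 ng/mL

The CYP2C19 pathway (62% of clearance) drops to 0.34× activity: 0.62 × 0.34 = 0.2108.
Non-CYP routes (38%) are unchanged.
New clearance relative to baseline: 0.2108 + 0.38 = 0.5908.
Average steady-state concentration ∝ 1/CL, so new value = 25.8 / 0.5908 = 43.7 ng/mL.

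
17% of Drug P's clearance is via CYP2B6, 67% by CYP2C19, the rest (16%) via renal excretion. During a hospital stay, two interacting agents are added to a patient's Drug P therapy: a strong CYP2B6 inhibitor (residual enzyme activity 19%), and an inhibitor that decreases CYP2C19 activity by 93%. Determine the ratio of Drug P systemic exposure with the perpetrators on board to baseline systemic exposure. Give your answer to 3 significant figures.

The CYP2B6 pathway (17% of clearance) drops to 0.19× activity: 0.17 × 0.19 = 0.0323.
The CYP2C19 pathway (67% of clearance) is reduced to 0.07× activity: 0.67 × 0.07 = 0.0469.
The remaining 16% of clearance is unaffected.
CL_new/CL_old = 0.0323 + 0.0469 + 0.16 = 0.2392.
Systemic exposure ∝ 1/CL: fold-change = 1 / 0.2392 = 4.18.

4.18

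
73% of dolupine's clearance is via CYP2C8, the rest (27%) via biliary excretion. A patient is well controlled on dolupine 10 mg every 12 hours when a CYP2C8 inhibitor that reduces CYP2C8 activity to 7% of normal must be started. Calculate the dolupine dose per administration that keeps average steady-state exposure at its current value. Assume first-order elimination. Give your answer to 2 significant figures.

The CYP2C8 pathway (73% of clearance) is reduced to 0.07× activity: 0.73 × 0.07 = 0.0511.
Non-CYP routes (27%) are unchanged.
CL_new/CL_old = 0.0511 + 0.27 = 0.3211.
To maintain the same steady-state level, dose must scale with clearance: new dose = 10 × 0.3211 = 3.2 mg.

3.2 mg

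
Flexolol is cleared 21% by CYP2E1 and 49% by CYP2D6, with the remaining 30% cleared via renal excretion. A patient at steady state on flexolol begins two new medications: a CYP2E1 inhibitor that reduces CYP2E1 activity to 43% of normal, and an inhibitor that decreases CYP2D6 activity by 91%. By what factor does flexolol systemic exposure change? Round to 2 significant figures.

The CYP2E1 pathway (21% of clearance) falls to 0.43× activity: 0.21 × 0.43 = 0.0903.
The CYP2D6 pathway (49% of clearance) is reduced to 0.09× activity: 0.49 × 0.09 = 0.0441.
The remaining 30% of clearance is unaffected.
Relative clearance = 0.0903 + 0.0441 + 0.3 = 0.4344.
Systemic exposure ∝ 1/CL: fold-change = 1 / 0.4344 = 2.3.

2.3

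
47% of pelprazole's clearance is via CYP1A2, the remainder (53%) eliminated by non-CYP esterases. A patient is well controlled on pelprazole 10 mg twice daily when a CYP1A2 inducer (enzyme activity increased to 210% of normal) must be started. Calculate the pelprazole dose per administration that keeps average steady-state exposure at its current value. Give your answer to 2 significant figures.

15 mg

The CYP1A2 pathway (47% of clearance) increases to 2.1× activity: 0.47 × 2.1 = 0.987.
The remaining 53% of clearance is unaffected.
CL_new/CL_old = 0.987 + 0.53 = 1.517.
Css,avg = (dose rate)/CL, so holding Css fixed requires dose ∝ CL: 10 × 1.517 = 15 mg.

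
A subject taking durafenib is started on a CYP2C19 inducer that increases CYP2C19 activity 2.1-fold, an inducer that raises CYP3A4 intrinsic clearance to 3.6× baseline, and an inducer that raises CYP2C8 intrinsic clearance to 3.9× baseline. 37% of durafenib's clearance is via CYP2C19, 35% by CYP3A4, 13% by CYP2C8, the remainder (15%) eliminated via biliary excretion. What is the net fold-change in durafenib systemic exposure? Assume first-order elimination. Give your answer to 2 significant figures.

0.37

The CYP2C19 pathway (37% of clearance) rises to 2.1× activity: 0.37 × 2.1 = 0.777.
The CYP3A4 pathway (35% of clearance) is boosted to 3.6× activity: 0.35 × 3.6 = 1.26.
The CYP2C8 pathway (13% of clearance) is boosted to 3.9× activity: 0.13 × 3.9 = 0.507.
The remaining 15% of clearance is unaffected.
New clearance relative to baseline: 0.777 + 1.26 + 0.507 + 0.15 = 2.694.
Net systemic exposure ratio = 1 / 2.694 = 0.37.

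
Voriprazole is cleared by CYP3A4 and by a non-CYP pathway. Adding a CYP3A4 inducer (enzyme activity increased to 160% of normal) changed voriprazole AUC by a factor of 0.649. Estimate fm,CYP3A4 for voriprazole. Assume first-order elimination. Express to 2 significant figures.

CL'/CL = 1 / 0.649 = 1.541
1.6·fm + (1 − fm) = 1.541
fm = (1.541 − 1) / (1.6 − 1) = 0.90

0.90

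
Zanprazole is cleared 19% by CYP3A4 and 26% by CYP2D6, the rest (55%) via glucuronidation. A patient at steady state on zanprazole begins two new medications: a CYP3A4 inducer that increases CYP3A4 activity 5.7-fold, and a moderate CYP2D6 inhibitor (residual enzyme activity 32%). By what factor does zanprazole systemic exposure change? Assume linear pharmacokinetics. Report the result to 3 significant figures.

The CYP3A4 pathway (19% of clearance) rises to 5.7× activity: 0.19 × 5.7 = 1.083.
The CYP2D6 pathway (26% of clearance) falls to 0.32× activity: 0.26 × 0.32 = 0.0832.
Non-CYP routes (55%) are unchanged.
New clearance relative to baseline: 1.083 + 0.0832 + 0.55 = 1.7162.
Net systemic exposure ratio = 1 / 1.7162 = 0.583.

0.583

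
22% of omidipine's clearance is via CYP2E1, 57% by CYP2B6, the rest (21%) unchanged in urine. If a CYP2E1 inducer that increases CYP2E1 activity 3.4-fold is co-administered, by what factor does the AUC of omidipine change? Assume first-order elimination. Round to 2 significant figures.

0.65

The CYP2E1 pathway (22% of clearance) is boosted to 3.4× activity: 0.22 × 3.4 = 0.748.
CYP2B6 (57%) and the residual 21% are unaffected.
New clearance relative to baseline: 0.748 + 0.57 + 0.21 = 1.528.
AUC is inversely proportional to clearance, so the fold-change is 1 / 1.528 = 0.65.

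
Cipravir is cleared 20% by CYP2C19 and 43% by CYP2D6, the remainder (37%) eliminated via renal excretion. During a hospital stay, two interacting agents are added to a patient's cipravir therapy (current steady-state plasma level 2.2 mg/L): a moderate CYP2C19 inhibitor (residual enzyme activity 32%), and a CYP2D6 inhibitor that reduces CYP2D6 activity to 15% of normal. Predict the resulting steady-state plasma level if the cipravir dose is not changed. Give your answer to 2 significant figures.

4.4 mg/L

The CYP2C19 pathway (20% of clearance) drops to 0.32× activity: 0.2 × 0.32 = 0.064.
The CYP2D6 pathway (43% of clearance) is reduced to 0.15× activity: 0.43 × 0.15 = 0.0645.
Non-CYP routes (37%) are unchanged.
New clearance relative to baseline: 0.064 + 0.0645 + 0.37 = 0.4985.
Steady-state plasma level ∝ 1/CL: new value = 2.2 / 0.4985 = 4.4 mg/L.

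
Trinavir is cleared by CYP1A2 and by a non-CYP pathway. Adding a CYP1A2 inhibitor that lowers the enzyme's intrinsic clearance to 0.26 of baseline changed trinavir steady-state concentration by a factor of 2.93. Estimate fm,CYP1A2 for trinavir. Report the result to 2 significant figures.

Let x = fm,CYP1A2. Because steady-state concentration ∝ 1/CL, relative clearance fell to 1/2.93 = 0.3413.
Setting x·0.26 + (1 − x) = 0.3413 and solving: x = (0.3413 − 1)/(0.26 − 1) = 0.89.

0.89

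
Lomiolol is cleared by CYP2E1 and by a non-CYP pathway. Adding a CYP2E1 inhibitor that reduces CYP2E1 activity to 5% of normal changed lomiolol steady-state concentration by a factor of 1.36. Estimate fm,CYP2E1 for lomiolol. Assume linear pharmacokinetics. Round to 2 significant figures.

Let fm be the CYP2E1 fraction. New clearance relative to baseline = fm × 0.05 + (1 − fm).
Steady-state concentration ratio = 1 / (new CL fraction), so new CL fraction = 1 / 1.36 = 0.7353.
fm × 0.05 + 1 − fm = 0.7353  ⇒  fm × (0.05 − 1) = −0.2647  ⇒  fm = 0.28.

0.28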